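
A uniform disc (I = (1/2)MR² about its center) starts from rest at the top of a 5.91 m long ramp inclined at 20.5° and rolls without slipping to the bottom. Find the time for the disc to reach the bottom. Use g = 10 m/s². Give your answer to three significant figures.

t ≈ 2.25 s

The moment of inertia is (1/2)MR², giving k ≡ I/(MR²) = 0.5.
Newton's second law down the slope: Mg sinθ − f = Ma. The torque equation fR = Iα (with α = a/R) gives f = kMa.
Hence a = g sinθ/(1+k) = 10×sin20.5°/1.5 = 2.335 m/s².
With constant a from rest, t = √(2L/a) = √(2·5.91/2.335) ≈ 2.25 s.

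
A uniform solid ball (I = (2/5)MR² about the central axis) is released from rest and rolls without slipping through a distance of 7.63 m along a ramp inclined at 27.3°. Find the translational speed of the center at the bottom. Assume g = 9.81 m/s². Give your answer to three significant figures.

v ≈ 7.00 m/s

With I = (2/5)MR², the ratio k = I/(MR²) is 0.4.
Pure rolling means v = ωR; then KE = ½Mv² + ½I(v/R)² = ½(1+k)Mv² = (7/10)Mv².
The vertical drop is h = L sinθ = 7.63 × sin27.3° = 3.499 m.
Setting Mgh = (7/10)Mv² gives v = √(2gh/(1+k)) = √(2·9.81·3.499/1.4) ≈ 7.00 m/s.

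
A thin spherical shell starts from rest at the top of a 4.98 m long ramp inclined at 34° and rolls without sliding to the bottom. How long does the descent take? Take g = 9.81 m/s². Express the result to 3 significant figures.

t ≈ 1.74 s

With I = (2/3)MR², the ratio k = I/(MR²) is 2/3.
Along the incline Mg sinθ − f = Ma, and torque about the center fR = Iα = kMR²(a/R) gives f = kMa.
Hence a = g sinθ/(1+k) = 9.81×sin34°/1.667 = 3.291 m/s².
With constant a from rest, t = √(2L/a) = √(2·4.98/3.291) ≈ 1.74 s.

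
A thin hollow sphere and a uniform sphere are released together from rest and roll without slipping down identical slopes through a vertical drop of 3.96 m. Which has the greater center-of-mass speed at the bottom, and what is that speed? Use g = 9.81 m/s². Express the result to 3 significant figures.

For rolling without slipping, Mgh = ½(1+k)Mv² where k = I/(MR²), so v = √(2gh/(1+k)).
Thin hollow sphere: k = 2/3, giving v = √(2×9.81×3.96/1.667) = 6.828 m/s.
Uniform sphere: k = 0.4, giving v = √(2×9.81×3.96/1.4) = 7.45 m/s.
The smaller k wins: the uniform sphere, at ≈ 7.45 m/s.

the uniform sphere, at v ≈ 7.45 m/s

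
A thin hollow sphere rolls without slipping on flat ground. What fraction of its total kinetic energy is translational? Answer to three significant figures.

Here I = (2/3)MR², so the shape factor k = I/(MR²) = 2/3.
Since ω = v/R, the translational part is ½Mv² and the rotational part is ½I(v/R)² = ½kMv²; the total is ½(1+k)Mv².
The translational fraction is therefore 1/(1+k) = 1/1.667 ≈ 0.600.

fraction ≈ 0.600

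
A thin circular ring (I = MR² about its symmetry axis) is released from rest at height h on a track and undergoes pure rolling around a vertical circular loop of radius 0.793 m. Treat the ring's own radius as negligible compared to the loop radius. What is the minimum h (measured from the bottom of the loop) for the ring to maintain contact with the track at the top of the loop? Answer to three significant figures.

With I = MR², the ratio k = I/(MR²) is 1.
At the top, contact is just lost when gravity alone supplies the centripetal force: Mg = Mv_top²/r, i.e. v_top² = gr.
With ω = v/R, the kinetic energy at speed v is ½(1+k)Mv² = Mv².
Energy conservation from release (height h) to the top (height 2r): Mgh = Mg(2r) + M·gr.
Thus h_min = 2r + (1+k)r/2 = r(2 + 2/2) = 0.793 × 3 ≈ 2.38 m.

h_min ≈ 2.38 m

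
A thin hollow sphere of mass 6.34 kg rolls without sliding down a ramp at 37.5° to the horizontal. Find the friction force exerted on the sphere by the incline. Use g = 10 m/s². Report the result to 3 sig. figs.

Here I = (2/3)MR², so the shape factor k = I/(MR²) = 2/3.
Along the incline Mg sinθ − f = Ma, and torque about the center fR = Iα = kMR²(a/R) gives f = kMa.
Combining, a = g sinθ/(1+k) and f = kMa = kMg sinθ/(1+k).
f = (2/3) × 6.34 × 10 × sin37.5° / 1.667 ≈ 15.4 N.

f ≈ 15.4 N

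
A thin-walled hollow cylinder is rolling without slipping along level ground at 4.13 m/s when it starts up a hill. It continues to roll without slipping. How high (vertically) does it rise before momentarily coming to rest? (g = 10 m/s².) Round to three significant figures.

Here I = MR², so the shape factor k = I/(MR²) = 1.
Since it rolls without slipping, ω = v/R and KE = ½Mv² + ½Iω² = ½(1+k)Mv² = Mv².
All of this converts to potential energy at the highest point: Mv₀² = Mgh.
Thus h = (1+k)v₀²/(2g) = 2 × 4.13² / (2 × 10) ≈ 1.71 m.

h ≈ 1.71 m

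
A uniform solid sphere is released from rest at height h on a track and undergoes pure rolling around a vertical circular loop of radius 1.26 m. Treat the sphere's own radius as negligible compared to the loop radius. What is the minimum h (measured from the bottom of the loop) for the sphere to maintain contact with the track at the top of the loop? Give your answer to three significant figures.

With I = (2/5)MR², the ratio k = I/(MR²) is 0.4.
At the top, contact is just lost when gravity alone supplies the centripetal force: Mg = Mv_top²/r, i.e. v_top² = gr.
With ω = v/R, the kinetic energy at speed v is ½(1+k)Mv² = (7/10)Mv².
Energy conservation from release (height h) to the top (height 2r): Mgh = Mg(2r) + (7/10)M·gr.
Thus h_min = 2r + (1+k)r/2 = r(2 + 1.4/2) = 1.26 × 2.7 ≈ 3.40 m.

h_min ≈ 3.40 m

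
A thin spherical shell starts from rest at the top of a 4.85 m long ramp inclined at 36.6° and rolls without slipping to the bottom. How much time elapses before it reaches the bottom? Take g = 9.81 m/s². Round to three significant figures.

t ≈ 1.66 s

For this body I = (2/3)MR², i.e. k = I/(MR²) = 2/3.
Translational: Mg sinθ − f = Ma. Rotational about the CM: fR = Iα = kMRa, so f = kMa.
Hence a = g sinθ/(1+k) = 9.81×sin36.6°/1.667 = 3.509 m/s².
Starting from rest, L = ½at², so t = √(2L/a) = √(2×4.85/3.509) ≈ 1.66 s.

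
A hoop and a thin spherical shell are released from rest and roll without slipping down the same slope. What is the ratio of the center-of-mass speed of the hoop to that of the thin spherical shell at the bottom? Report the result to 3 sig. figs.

v_ratio ≈ 0.913

Each satisfies Mgh = ½(1+k)Mv² with k = I/(MR²), so v ∝ 1/√(1+k).
For the hoop k = 1; for the thin spherical shell k = 2/3.
v₁/v₂ = √((1+k₂)/(1+k₁)) = √(1.667/2) ≈ 0.913.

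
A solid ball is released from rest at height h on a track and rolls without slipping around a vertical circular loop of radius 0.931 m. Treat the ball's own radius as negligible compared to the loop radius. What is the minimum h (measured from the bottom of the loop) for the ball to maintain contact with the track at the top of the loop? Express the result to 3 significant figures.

The moment of inertia is (2/5)MR², giving k ≡ I/(MR²) = 0.4.
At the top, contact is just lost when gravity alone supplies the centripetal force: Mg = Mv_top²/r, i.e. v_top² = gr.
With ω = v/R, the kinetic energy at speed v is ½(1+k)Mv² = (7/10)Mv².
Energy conservation from release (height h) to the top (height 2r): Mgh = Mg(2r) + (7/10)M·gr.
Thus h_min = 2r + (1+k)r/2 = r(2 + 1.4/2) = 0.931 × 2.7 ≈ 2.51 m.

h_min ≈ 2.51 m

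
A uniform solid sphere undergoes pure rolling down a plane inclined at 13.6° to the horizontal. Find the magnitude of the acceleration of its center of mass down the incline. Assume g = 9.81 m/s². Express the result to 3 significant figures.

a ≈ 1.65 m/s²

For this body I = (2/5)MR², i.e. k = I/(MR²) = 0.4.
Along the incline Mg sinθ − f = Ma, and torque about the center fR = Iα = kMR²(a/R) gives f = kMa.
Eliminating f: Mg sinθ = (1+k)Ma, so a = g sinθ/(1+k) = 9.81 × sin13.6° / 1.4 ≈ 1.65 m/s².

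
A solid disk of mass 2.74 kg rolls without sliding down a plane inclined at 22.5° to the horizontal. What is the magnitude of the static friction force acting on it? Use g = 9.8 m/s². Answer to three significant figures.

For this body I = (1/2)MR², i.e. k = I/(MR²) = 0.5.
Newton's second law down the slope: Mg sinθ − f = Ma. The torque equation fR = Iα (with α = a/R) gives f = kMa.
Combining, a = g sinθ/(1+k) and f = kMa = kMg sinθ/(1+k).
f = 0.5 × 2.74 × 9.8 × sin22.5° / 1.5 ≈ 3.43 N.

f ≈ 3.43 N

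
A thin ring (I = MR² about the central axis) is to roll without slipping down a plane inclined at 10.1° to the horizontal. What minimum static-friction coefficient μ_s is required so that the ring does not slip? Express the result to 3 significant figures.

With I = MR², the ratio k = I/(MR²) is 1.
Newton's second law down the slope: Mg sinθ − f = Ma. The torque equation fR = Iα (with α = a/R) gives f = kMa.
These give a = g sinθ/(1+k) and the required friction f = kMg sinθ/(1+k).
The normal force is N = Mg cosθ, so μ_min = f/N = k tanθ/(1+k).
μ_min = 1 × tan10.1° / 2 ≈ 0.0891.

μ_min ≈ 0.0891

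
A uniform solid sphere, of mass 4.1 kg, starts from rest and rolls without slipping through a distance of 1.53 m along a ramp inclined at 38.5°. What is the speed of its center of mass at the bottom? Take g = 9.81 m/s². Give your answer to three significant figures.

v ≈ 3.65 m/s

For this body I = (2/5)MR², i.e. k = I/(MR²) = 0.4.
Since it rolls without slipping, ω = v/R and KE = ½Mv² + ½Iω² = ½(1+k)Mv² = (7/10)Mv².
The vertical drop is h = L sinθ = 1.53 × sin38.5° = 0.9524 m.
Setting Mgh = (7/10)Mv² gives v = √(2gh/(1+k)) = √(2·9.81·0.9524/1.4) ≈ 3.65 m/s.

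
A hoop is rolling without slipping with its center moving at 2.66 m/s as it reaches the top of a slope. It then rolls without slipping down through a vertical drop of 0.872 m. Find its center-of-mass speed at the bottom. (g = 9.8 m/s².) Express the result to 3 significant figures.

The moment of inertia is MR², giving k ≡ I/(MR²) = 1.
Pure rolling means v = ωR; then KE = ½Mv² + ½I(v/R)² = ½(1+k)Mv² = Mv².
Conserving energy between top and bottom: Mv² = Mv₀² + Mgh, hence v² = v₀² + 2gh/(1+k).
v = √(2.66² + 2×9.8×0.872/2) = √15.62 ≈ 3.95 m/s.

v ≈ 3.95 m/s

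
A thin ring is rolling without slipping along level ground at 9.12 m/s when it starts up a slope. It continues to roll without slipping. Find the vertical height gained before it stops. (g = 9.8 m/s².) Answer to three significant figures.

h ≈ 8.49 m

The moment of inertia is MR², giving k ≡ I/(MR²) = 1.
The rolling condition ω = v/R makes the rotational term ½I(v/R)² = ½kMv², so KE_total = ½(1+k)Mv² = Mv².
All of this converts to potential energy at the highest point: Mv₀² = Mgh.
Thus h = (1+k)v₀²/(2g) = 2 × 9.12² / (2 × 9.8) ≈ 8.49 m.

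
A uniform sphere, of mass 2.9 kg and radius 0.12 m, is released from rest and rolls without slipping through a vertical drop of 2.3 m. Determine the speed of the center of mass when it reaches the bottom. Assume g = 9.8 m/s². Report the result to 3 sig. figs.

v ≈ 5.67 m/s

The moment of inertia is (2/5)MR², giving k ≡ I/(MR²) = 0.4.
Rolling without slipping gives ω = v/R, so the total kinetic energy is ½Mv² + ½Iω² = ½(1+k)Mv² = (7/10)Mv².
Setting Mgh = (7/10)Mv² gives v = √(2gh/(1+k)) = √(2·9.8·2.3/1.4) ≈ 5.67 m/s.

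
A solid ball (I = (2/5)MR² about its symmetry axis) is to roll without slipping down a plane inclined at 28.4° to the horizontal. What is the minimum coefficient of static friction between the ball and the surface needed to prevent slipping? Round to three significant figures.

The moment of inertia is (2/5)MR², giving k ≡ I/(MR²) = 0.4.
Along the incline Mg sinθ − f = Ma, and torque about the center fR = Iα = kMR²(a/R) gives f = kMa.
These give a = g sinθ/(1+k) and the required friction f = kMg sinθ/(1+k).
The normal force is N = Mg cosθ, so μ_min = f/N = k tanθ/(1+k).
μ_min = 0.4 × tan28.4° / 1.4 ≈ 0.154.

μ_min ≈ 0.154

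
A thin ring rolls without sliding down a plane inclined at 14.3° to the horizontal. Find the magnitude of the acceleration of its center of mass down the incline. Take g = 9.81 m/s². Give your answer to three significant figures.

Here I = MR², so the shape factor k = I/(MR²) = 1.
Along the incline Mg sinθ − f = Ma, and torque about the center fR = Iα = kMR²(a/R) gives f = kMa.
Eliminating f: Mg sinθ = (1+k)Ma, so a = g sinθ/(1+k) = 9.81 × sin14.3° / 2 ≈ 1.21 m/s².

a ≈ 1.21 m/s²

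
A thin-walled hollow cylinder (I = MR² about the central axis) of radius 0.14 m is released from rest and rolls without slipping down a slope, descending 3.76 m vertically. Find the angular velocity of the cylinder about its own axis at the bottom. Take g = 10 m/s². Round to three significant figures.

For this body I = MR², i.e. k = I/(MR²) = 1.
Pure rolling means v = ωR; then KE = ½Mv² + ½I(v/R)² = ½(1+k)Mv² = Mv².
Energy conservation Mgh = ½(1+k)Mv² gives v = √(2gh/(1+k)) = √(2 × 10 × 3.76 / 2) = 6.132 m/s.
The angular speed follows from ω = v/R = 6.132/0.14 ≈ 43.8 rad/s.

ω ≈ 43.8 rad/s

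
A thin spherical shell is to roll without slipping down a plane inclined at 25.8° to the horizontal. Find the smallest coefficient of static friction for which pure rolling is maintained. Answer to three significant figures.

μ_min ≈ 0.193

Here I = (2/3)MR², so the shape factor k = I/(MR²) = 2/3.
Along the incline Mg sinθ − f = Ma, and torque about the center fR = Iα = kMR²(a/R) gives f = kMa.
These give a = g sinθ/(1+k) and the required friction f = kMg sinθ/(1+k).
With N = Mg cosθ, the no-slip condition f ≤ μN gives μ_min = f/N = k tanθ/(1+k).
μ_min = (2/3) × tan25.8° / 1.667 ≈ 0.193.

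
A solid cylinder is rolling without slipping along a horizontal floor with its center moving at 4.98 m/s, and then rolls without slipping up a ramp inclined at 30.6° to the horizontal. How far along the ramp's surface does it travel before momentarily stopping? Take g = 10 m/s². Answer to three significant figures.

Here I = (1/2)MR², so the shape factor k = I/(MR²) = 0.5.
Rolling without slipping gives ω = v/R, so the total kinetic energy is ½Mv² + ½Iω² = ½(1+k)Mv² = (3/4)Mv².
Setting this equal to Mgh gives the vertical rise h = (1+k)v₀²/(2g) = 1.5×4.98²/(2×10) = 1.86 m.
Along the incline, d = h/sinθ = 1.86/sin30.6° ≈ 3.65 m.

d ≈ 3.65 m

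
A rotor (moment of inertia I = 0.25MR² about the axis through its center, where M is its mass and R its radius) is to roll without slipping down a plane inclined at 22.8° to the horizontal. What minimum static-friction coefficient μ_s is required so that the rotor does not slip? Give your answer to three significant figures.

Here I = 0.25MR², so the shape factor k = I/(MR²) = 0.25.
Translational: Mg sinθ − f = Ma. Rotational about the CM: fR = Iα = kMRa, so f = kMa.
These give a = g sinθ/(1+k) and the required friction f = kMg sinθ/(1+k).
The normal force is N = Mg cosθ, so μ_min = f/N = k tanθ/(1+k).
μ_min = 0.25 × tan22.8° / 1.25 ≈ 0.0841.

μ_min ≈ 0.0841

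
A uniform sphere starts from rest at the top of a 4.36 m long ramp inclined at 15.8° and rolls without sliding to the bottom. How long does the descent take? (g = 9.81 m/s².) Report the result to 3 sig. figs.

t ≈ 2.14 s

The moment of inertia is (2/5)MR², giving k ≡ I/(MR²) = 0.4.
Newton's second law down the slope: Mg sinθ − f = Ma. The torque equation fR = Iα (with α = a/R) gives f = kMa.
Hence a = g sinθ/(1+k) = 9.81×sin15.8°/1.4 = 1.908 m/s².
With constant a from rest, t = √(2L/a) = √(2·4.36/1.908) ≈ 2.14 s.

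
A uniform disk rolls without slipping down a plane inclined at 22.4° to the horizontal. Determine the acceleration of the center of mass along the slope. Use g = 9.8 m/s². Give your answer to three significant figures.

a ≈ 2.49 m/s²

Here I = (1/2)MR², so the shape factor k = I/(MR²) = 0.5.
Along the incline Mg sinθ − f = Ma, and torque about the center fR = Iα = kMR²(a/R) gives f = kMa.
Eliminating f: Mg sinθ = (1+k)Ma, so a = g sinθ/(1+k) = 9.8 × sin22.4° / 1.5 ≈ 2.49 m/s².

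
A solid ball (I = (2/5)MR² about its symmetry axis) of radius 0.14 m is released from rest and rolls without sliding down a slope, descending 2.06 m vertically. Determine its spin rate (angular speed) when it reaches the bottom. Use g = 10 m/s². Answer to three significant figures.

The moment of inertia is (2/5)MR², giving k ≡ I/(MR²) = 0.4.
Since it rolls without slipping, ω = v/R and KE = ½Mv² + ½Iω² = ½(1+k)Mv² = (7/10)Mv².
Energy conservation Mgh = ½(1+k)Mv² gives v = √(2gh/(1+k)) = √(2 × 10 × 2.06 / 1.4) = 5.425 m/s.
The angular speed follows from ω = v/R = 5.425/0.14 ≈ 38.7 rad/s.

ω ≈ 38.7 rad/s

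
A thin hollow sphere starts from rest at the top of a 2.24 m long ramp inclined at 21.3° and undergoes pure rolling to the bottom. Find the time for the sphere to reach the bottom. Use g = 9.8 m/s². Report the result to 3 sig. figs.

t ≈ 1.45 s

With I = (2/3)MR², the ratio k = I/(MR²) is 2/3.
Newton's second law down the slope: Mg sinθ − f = Ma. The torque equation fR = Iα (with α = a/R) gives f = kMa.
Hence a = g sinθ/(1+k) = 9.8×sin21.3°/1.667 = 2.136 m/s².
With constant a from rest, t = √(2L/a) = √(2·2.24/2.136) ≈ 1.45 s.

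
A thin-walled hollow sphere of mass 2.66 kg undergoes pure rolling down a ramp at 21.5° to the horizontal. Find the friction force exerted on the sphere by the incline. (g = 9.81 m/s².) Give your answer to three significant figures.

With I = (2/3)MR², the ratio k = I/(MR²) is 2/3.
Newton's second law down the slope: Mg sinθ − f = Ma. The torque equation fR = Iα (with α = a/R) gives f = kMa.
Combining, a = g sinθ/(1+k) and f = kMa = kMg sinθ/(1+k).
f = (2/3) × 2.66 × 9.81 × sin21.5° / 1.667 ≈ 3.83 N.

f ≈ 3.83 N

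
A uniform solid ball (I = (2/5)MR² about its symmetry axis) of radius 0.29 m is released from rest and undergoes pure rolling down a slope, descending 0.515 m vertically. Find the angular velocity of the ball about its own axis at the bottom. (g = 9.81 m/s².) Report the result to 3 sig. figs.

With I = (2/5)MR², the ratio k = I/(MR²) is 0.4.
Pure rolling means v = ωR; then KE = ½Mv² + ½I(v/R)² = ½(1+k)Mv² = (7/10)Mv².
Energy conservation Mgh = ½(1+k)Mv² gives v = √(2gh/(1+k)) = √(2 × 9.81 × 0.515 / 1.4) = 2.687 m/s.
The angular speed follows from ω = v/R = 2.687/0.29 ≈ 9.26 rad/s.

ω ≈ 9.26 rad/s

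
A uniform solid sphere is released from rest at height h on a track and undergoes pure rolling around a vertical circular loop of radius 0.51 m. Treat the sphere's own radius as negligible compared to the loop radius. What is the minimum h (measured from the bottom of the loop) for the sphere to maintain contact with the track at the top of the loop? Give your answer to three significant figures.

h_min ≈ 1.38 m

With I = (2/5)MR², the ratio k = I/(MR²) is 0.4.
At the top of the loop, the minimum-contact condition is Mg = Mv_top²/r, so v_top² = gr.
With ω = v/R, the kinetic energy at speed v is ½(1+k)Mv² = (7/10)Mv².
Energy conservation from release (height h) to the top (height 2r): Mgh = Mg(2r) + (7/10)M·gr.
Thus h_min = 2r + (1+k)r/2 = r(2 + 1.4/2) = 0.51 × 2.7 ≈ 1.38 m.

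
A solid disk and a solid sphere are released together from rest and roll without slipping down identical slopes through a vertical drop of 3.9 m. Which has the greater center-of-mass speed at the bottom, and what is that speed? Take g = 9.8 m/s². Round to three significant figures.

the solid sphere, at v ≈ 7.39 m/s

For rolling without slipping, Mgh = ½(1+k)Mv² where k = I/(MR²), so v = √(2gh/(1+k)).
Solid disk: k = 0.5, giving v = √(2×9.8×3.9/1.5) = 7.139 m/s.
Solid sphere: k = 0.4, giving v = √(2×9.8×3.9/1.4) = 7.389 m/s.
The smaller k wins: the solid sphere, at ≈ 7.39 m/s.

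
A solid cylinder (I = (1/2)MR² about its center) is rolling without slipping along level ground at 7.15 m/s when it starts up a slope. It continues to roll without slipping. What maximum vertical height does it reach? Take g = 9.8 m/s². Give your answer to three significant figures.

Here I = (1/2)MR², so the shape factor k = I/(MR²) = 0.5.
Rolling without slipping gives ω = v/R, so the total kinetic energy is ½Mv² + ½Iω² = ½(1+k)Mv² = (3/4)Mv².
All of this converts to potential energy at the highest point: (3/4)Mv₀² = Mgh.
Thus h = (1+k)v₀²/(2g) = 1.5 × 7.15² / (2 × 9.8) ≈ 3.91 m.

h ≈ 3.91 m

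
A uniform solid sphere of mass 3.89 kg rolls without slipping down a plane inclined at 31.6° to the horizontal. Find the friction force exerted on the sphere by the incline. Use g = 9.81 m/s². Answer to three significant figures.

Here I = (2/5)MR², so the shape factor k = I/(MR²) = 0.4.
Translational: Mg sinθ − f = Ma. Rotational about the CM: fR = Iα = kMRa, so f = kMa.
Combining, a = g sinθ/(1+k) and f = kMa = kMg sinθ/(1+k).
f = 0.4 × 3.89 × 9.81 × sin31.6° / 1.4 ≈ 5.71 N.

f ≈ 5.71 N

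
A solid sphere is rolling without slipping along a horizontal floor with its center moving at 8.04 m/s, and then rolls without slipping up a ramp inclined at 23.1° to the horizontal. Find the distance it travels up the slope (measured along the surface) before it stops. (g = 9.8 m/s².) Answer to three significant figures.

For this body I = (2/5)MR², i.e. k = I/(MR²) = 0.4.
Since it rolls without slipping, ω = v/R and KE = ½Mv² + ½Iω² = ½(1+k)Mv² = (7/10)Mv².
Setting this equal to Mgh gives the vertical rise h = (1+k)v₀²/(2g) = 1.4×8.04²/(2×9.8) = 4.617 m.
The distance along the slope is d = h/sinθ = 4.617/sin23.1° ≈ 11.8 m.

d ≈ 11.8 m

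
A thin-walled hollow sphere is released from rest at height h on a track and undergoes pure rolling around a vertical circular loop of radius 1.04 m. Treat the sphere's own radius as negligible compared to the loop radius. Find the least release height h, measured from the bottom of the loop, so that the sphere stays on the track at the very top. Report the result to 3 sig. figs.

h_min ≈ 2.95 m

The moment of inertia is (2/3)MR², giving k ≡ I/(MR²) = 2/3.
At the top, contact is just lost when gravity alone supplies the centripetal force: Mg = Mv_top²/r, i.e. v_top² = gr.
With ω = v/R, the kinetic energy at speed v is ½(1+k)Mv² = (5/6)Mv².
Energy conservation from release (height h) to the top (height 2r): Mgh = Mg(2r) + (5/6)M·gr.
Thus h_min = 2r + (1+k)r/2 = r(2 + 1.667/2) = 1.04 × 2.833 ≈ 2.95 m.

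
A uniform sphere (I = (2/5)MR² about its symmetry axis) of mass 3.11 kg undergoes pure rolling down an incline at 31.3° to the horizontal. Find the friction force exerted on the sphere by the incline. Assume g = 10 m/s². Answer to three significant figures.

Here I = (2/5)MR², so the shape factor k = I/(MR²) = 0.4.
Along the incline Mg sinθ − f = Ma, and torque about the center fR = Iα = kMR²(a/R) gives f = kMa.
Combining, a = g sinθ/(1+k) and f = kMa = kMg sinθ/(1+k).
f = 0.4 × 3.11 × 10 × sin31.3° / 1.4 ≈ 4.62 N.

f ≈ 4.62 N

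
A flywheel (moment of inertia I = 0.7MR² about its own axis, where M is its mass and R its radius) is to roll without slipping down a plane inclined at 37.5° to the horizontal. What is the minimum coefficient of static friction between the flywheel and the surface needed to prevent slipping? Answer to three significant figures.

μ_min ≈ 0.316

With I = 0.7MR², the ratio k = I/(MR²) is 0.7.
Translational: Mg sinθ − f = Ma. Rotational about the CM: fR = Iα = kMRa, so f = kMa.
These give a = g sinθ/(1+k) and the required friction f = kMg sinθ/(1+k).
With N = Mg cosθ, the no-slip condition f ≤ μN gives μ_min = f/N = k tanθ/(1+k).
μ_min = 0.7 × tan37.5° / 1.7 ≈ 0.316.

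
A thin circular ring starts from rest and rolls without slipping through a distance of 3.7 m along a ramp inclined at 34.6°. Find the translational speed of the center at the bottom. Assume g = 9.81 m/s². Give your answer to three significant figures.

v ≈ 4.54 m/s

The moment of inertia is MR², giving k ≡ I/(MR²) = 1.
Since it rolls without slipping, ω = v/R and KE = ½Mv² + ½Iω² = ½(1+k)Mv² = Mv².
The vertical drop is h = L sinθ = 3.7 × sin34.6° = 2.101 m.
Setting Mgh = Mv² gives v = √(2gh/(1+k)) = √(2·9.81·2.101/2) ≈ 4.54 m/s.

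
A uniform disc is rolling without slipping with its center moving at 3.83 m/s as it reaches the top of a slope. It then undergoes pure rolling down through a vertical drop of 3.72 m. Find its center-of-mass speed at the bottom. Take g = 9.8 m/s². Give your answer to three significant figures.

Here I = (1/2)MR², so the shape factor k = I/(MR²) = 0.5.
Pure rolling means v = ωR; then KE = ½Mv² + ½I(v/R)² = ½(1+k)Mv² = (3/4)Mv².
Conserving energy between top and bottom: (3/4)Mv² = (3/4)Mv₀² + Mgh, hence v² = v₀² + 2gh/(1+k).
v = √(3.83² + 2×9.8×3.72/1.5) = √63.28 ≈ 7.95 m/s.

v ≈ 7.95 m/s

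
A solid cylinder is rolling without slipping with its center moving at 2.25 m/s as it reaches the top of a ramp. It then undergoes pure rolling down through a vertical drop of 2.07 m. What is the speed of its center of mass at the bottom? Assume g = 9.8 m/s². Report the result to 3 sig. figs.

The moment of inertia is (1/2)MR², giving k ≡ I/(MR²) = 0.5.
Since it rolls without slipping, ω = v/R and KE = ½Mv² + ½Iω² = ½(1+k)Mv² = (3/4)Mv².
Conserving energy between top and bottom: (3/4)Mv² = (3/4)Mv₀² + Mgh, hence v² = v₀² + 2gh/(1+k).
v = √(2.25² + 2×9.8×2.07/1.5) = √32.11 ≈ 5.67 m/s.

v ≈ 5.67 m/s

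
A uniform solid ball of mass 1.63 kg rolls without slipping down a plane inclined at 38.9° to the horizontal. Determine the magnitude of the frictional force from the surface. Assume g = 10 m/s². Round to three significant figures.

f ≈ 2.92 N

The moment of inertia is (2/5)MR², giving k ≡ I/(MR²) = 0.4.
Translational: Mg sinθ − f = Ma. Rotational about the CM: fR = Iα = kMRa, so f = kMa.
Combining, a = g sinθ/(1+k) and f = kMa = kMg sinθ/(1+k).
f = 0.4 × 1.63 × 10 × sin38.9° / 1.4 ≈ 2.92 N.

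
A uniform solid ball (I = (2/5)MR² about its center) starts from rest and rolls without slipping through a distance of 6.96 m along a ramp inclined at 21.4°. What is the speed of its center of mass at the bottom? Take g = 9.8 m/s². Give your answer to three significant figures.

v ≈ 5.96 m/s

Here I = (2/5)MR², so the shape factor k = I/(MR²) = 0.4.
The rolling condition ω = v/R makes the rotational term ½I(v/R)² = ½kMv², so KE_total = ½(1+k)Mv² = (7/10)Mv².
The vertical drop is h = L sinθ = 6.96 × sin21.4° = 2.54 m.
Setting Mgh = (7/10)Mv² gives v = √(2gh/(1+k)) = √(2·9.8·2.54/1.4) ≈ 5.96 m/s.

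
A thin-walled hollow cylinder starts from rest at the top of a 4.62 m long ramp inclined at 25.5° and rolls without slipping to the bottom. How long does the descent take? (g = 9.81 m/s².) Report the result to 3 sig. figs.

For this body I = MR², i.e. k = I/(MR²) = 1.
Newton's second law down the slope: Mg sinθ − f = Ma. The torque equation fR = Iα (with α = a/R) gives f = kMa.
Hence a = g sinθ/(1+k) = 9.81×sin25.5°/2 = 2.112 m/s².
With constant a from rest, t = √(2L/a) = √(2·4.62/2.112) ≈ 2.09 s.

t ≈ 2.09 s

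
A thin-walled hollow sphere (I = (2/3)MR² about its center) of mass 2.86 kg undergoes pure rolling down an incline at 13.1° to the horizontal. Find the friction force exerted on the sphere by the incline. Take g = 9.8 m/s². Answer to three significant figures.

For this body I = (2/3)MR², i.e. k = I/(MR²) = 2/3.
Translational: Mg sinθ − f = Ma. Rotational about the CM: fR = Iα = kMRa, so f = kMa.
Combining, a = g sinθ/(1+k) and f = kMa = kMg sinθ/(1+k).
f = (2/3) × 2.86 × 9.8 × sin13.1° / 1.667 ≈ 2.54 N.

f ≈ 2.54 N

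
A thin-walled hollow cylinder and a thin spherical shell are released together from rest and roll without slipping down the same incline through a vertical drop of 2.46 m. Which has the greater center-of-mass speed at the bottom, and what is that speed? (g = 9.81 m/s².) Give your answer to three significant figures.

the thin spherical shell, at v ≈ 5.38 m/s

For rolling without slipping, Mgh = ½(1+k)Mv² where k = I/(MR²), so v = √(2gh/(1+k)).
Thin-walled hollow cylinder: k = 1, giving v = √(2×9.81×2.46/2) = 4.912 m/s.
Thin spherical shell: k = 2/3, giving v = √(2×9.81×2.46/1.667) = 5.381 m/s.
The smaller k wins: the thin spherical shell, at ≈ 5.38 m/s.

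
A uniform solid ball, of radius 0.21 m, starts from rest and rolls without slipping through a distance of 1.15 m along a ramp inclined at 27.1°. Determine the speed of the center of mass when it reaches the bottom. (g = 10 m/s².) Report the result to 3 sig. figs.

v ≈ 2.74 m/s

The moment of inertia is (2/5)MR², giving k ≡ I/(MR²) = 0.4.
Since it rolls without slipping, ω = v/R and KE = ½Mv² + ½Iω² = ½(1+k)Mv² = (7/10)Mv².
The vertical drop is h = L sinθ = 1.15 × sin27.1° = 0.5239 m.
Setting Mgh = (7/10)Mv² gives v = √(2gh/(1+k)) = √(2·10·0.5239/1.4) ≈ 2.74 m/s.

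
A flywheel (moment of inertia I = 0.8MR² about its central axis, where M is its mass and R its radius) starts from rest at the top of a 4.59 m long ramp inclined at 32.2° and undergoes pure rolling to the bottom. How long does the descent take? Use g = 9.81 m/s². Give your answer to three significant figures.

Here I = 0.8MR², so the shape factor k = I/(MR²) = 0.8.
Translational: Mg sinθ − f = Ma. Rotational about the CM: fR = Iα = kMRa, so f = kMa.
Hence a = g sinθ/(1+k) = 9.81×sin32.2°/1.8 = 2.904 m/s².
With constant a from rest, t = √(2L/a) = √(2·4.59/2.904) ≈ 1.78 s.

t ≈ 1.78 s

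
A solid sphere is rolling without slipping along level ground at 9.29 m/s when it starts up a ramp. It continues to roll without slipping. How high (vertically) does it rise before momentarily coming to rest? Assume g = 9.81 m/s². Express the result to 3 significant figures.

h ≈ 6.16 m

The moment of inertia is (2/5)MR², giving k ≡ I/(MR²) = 0.4.
Pure rolling means v = ωR; then KE = ½Mv² + ½I(v/R)² = ½(1+k)Mv² = (7/10)Mv².
At the top the kinetic energy is zero, so (7/10)Mv₀² = Mgh.
Thus h = (1+k)v₀²/(2g) = 1.4 × 9.29² / (2 × 9.81) ≈ 6.16 m.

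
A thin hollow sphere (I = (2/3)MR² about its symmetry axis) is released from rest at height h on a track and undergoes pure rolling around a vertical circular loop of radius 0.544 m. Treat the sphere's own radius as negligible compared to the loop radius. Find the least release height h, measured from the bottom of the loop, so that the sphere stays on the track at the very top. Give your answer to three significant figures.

h_min ≈ 1.54 m

With I = (2/3)MR², the ratio k = I/(MR²) is 2/3.
At the top of the loop, the minimum-contact condition is Mg = Mv_top²/r, so v_top² = gr.
With ω = v/R, the kinetic energy at speed v is ½(1+k)Mv² = (5/6)Mv².
Energy conservation from release (height h) to the top (height 2r): Mgh = Mg(2r) + (5/6)M·gr.
Thus h_min = 2r + (1+k)r/2 = r(2 + 1.667/2) = 0.544 × 2.833 ≈ 1.54 m.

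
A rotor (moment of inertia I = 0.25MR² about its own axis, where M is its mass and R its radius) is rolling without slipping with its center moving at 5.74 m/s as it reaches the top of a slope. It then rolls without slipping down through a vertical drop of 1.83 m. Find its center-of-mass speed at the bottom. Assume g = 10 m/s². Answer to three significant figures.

v ≈ 7.89 m/s

Here I = 0.25MR², so the shape factor k = I/(MR²) = 0.25.
Pure rolling means v = ωR; then KE = ½Mv² + ½I(v/R)² = ½(1+k)Mv² = (5/8)Mv².
Energy conservation: (5/8)Mv₀² + Mgh = (5/8)Mv², so v² = v₀² + 2gh/(1+k).
v = √(5.74² + 2×10×1.83/1.25) = √62.23 ≈ 7.89 m/s.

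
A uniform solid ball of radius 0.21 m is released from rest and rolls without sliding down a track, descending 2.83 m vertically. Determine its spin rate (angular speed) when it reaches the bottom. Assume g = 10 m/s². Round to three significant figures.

Here I = (2/5)MR², so the shape factor k = I/(MR²) = 0.4.
Since it rolls without slipping, ω = v/R and KE = ½Mv² + ½Iω² = ½(1+k)Mv² = (7/10)Mv².
Energy conservation Mgh = ½(1+k)Mv² gives v = √(2gh/(1+k)) = √(2 × 10 × 2.83 / 1.4) = 6.358 m/s.
The angular speed follows from ω = v/R = 6.358/0.21 ≈ 30.3 rad/s.

ω ≈ 30.3 rad/s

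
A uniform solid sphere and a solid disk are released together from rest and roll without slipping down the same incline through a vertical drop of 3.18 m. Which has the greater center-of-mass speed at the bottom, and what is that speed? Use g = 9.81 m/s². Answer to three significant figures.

For rolling without slipping, Mgh = ½(1+k)Mv² where k = I/(MR²), so v = √(2gh/(1+k)).
Uniform solid sphere: k = 0.4, giving v = √(2×9.81×3.18/1.4) = 6.676 m/s.
Solid disk: k = 0.5, giving v = √(2×9.81×3.18/1.5) = 6.449 m/s.
The smaller k wins: the uniform solid sphere, at ≈ 6.68 m/s.

the uniform solid sphere, at v ≈ 6.68 m/s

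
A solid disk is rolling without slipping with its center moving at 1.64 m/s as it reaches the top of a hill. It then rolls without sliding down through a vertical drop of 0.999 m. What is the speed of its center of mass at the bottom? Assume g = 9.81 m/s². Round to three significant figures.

v ≈ 3.97 m/s

With I = (1/2)MR², the ratio k = I/(MR²) is 0.5.
The rolling condition ω = v/R makes the rotational term ½I(v/R)² = ½kMv², so KE_total = ½(1+k)Mv² = (3/4)Mv².
Energy conservation: (3/4)Mv₀² + Mgh = (3/4)Mv², so v² = v₀² + 2gh/(1+k).
v = √(1.64² + 2×9.81×0.999/1.5) = √15.76 ≈ 3.97 m/s.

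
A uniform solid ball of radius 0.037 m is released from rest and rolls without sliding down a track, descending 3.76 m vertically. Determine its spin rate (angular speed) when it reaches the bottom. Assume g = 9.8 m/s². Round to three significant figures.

With I = (2/5)MR², the ratio k = I/(MR²) is 0.4.
Pure rolling means v = ωR; then KE = ½Mv² + ½I(v/R)² = ½(1+k)Mv² = (7/10)Mv².
Energy conservation Mgh = ½(1+k)Mv² gives v = √(2gh/(1+k)) = √(2 × 9.8 × 3.76 / 1.4) = 7.255 m/s.
The angular speed follows from ω = v/R = 7.255/0.037 ≈ 196 rad/s.

ω ≈ 196 rad/s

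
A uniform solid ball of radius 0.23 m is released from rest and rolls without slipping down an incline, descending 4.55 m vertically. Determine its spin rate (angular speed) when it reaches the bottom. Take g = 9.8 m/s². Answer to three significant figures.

The moment of inertia is (2/5)MR², giving k ≡ I/(MR²) = 0.4.
Pure rolling means v = ωR; then KE = ½Mv² + ½I(v/R)² = ½(1+k)Mv² = (7/10)Mv².
Energy conservation Mgh = ½(1+k)Mv² gives v = √(2gh/(1+k)) = √(2 × 9.8 × 4.55 / 1.4) = 7.981 m/s.
Then ω = v/R = 7.981 / 0.23 ≈ 34.7 rad/s.

ω ≈ 34.7 rad/s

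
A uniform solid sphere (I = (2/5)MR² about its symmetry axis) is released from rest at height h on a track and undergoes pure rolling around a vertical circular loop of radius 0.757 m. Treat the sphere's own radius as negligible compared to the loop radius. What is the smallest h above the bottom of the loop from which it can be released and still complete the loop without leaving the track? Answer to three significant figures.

h_min ≈ 2.04 m

For this body I = (2/5)MR², i.e. k = I/(MR²) = 0.4.
At the top, contact is just lost when gravity alone supplies the centripetal force: Mg = Mv_top²/r, i.e. v_top² = gr.
With ω = v/R, the kinetic energy at speed v is ½(1+k)Mv² = (7/10)Mv².
Energy conservation from release (height h) to the top (height 2r): Mgh = Mg(2r) + (7/10)M·gr.
Thus h_min = 2r + (1+k)r/2 = r(2 + 1.4/2) = 0.757 × 2.7 ≈ 2.04 m.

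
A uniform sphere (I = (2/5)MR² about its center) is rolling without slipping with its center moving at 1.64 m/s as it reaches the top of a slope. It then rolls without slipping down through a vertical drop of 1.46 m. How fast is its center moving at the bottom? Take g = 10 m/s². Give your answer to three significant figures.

Here I = (2/5)MR², so the shape factor k = I/(MR²) = 0.4.
Rolling without slipping gives ω = v/R, so the total kinetic energy is ½Mv² + ½Iω² = ½(1+k)Mv² = (7/10)Mv².
Conserving energy between top and bottom: (7/10)Mv² = (7/10)Mv₀² + Mgh, hence v² = v₀² + 2gh/(1+k).
v = √(1.64² + 2×10×1.46/1.4) = √23.55 ≈ 4.85 m/s.

v ≈ 4.85 m/s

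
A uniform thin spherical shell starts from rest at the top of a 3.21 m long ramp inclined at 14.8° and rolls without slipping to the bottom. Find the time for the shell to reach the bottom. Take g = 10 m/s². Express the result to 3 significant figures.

The moment of inertia is (2/3)MR², giving k ≡ I/(MR²) = 2/3.
Newton's second law down the slope: Mg sinθ − f = Ma. The torque equation fR = Iα (with α = a/R) gives f = kMa.
Hence a = g sinθ/(1+k) = 10×sin14.8°/1.667 = 1.533 m/s².
With constant a from rest, t = √(2L/a) = √(2·3.21/1.533) ≈ 2.05 s.

t ≈ 2.05 s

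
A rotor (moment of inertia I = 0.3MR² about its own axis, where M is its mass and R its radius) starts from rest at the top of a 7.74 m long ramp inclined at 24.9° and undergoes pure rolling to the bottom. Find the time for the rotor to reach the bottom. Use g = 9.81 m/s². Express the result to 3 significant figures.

t ≈ 2.21 s

For this body I = 0.3MR², i.e. k = I/(MR²) = 0.3.
Translational: Mg sinθ − f = Ma. Rotational about the CM: fR = Iα = kMRa, so f = kMa.
Hence a = g sinθ/(1+k) = 9.81×sin24.9°/1.3 = 3.177 m/s².
With constant a from rest, t = √(2L/a) = √(2·7.74/3.177) ≈ 2.21 s.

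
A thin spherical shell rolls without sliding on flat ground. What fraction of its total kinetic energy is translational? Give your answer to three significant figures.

For this body I = (2/3)MR², i.e. k = I/(MR²) = 2/3.
Since ω = v/R, the translational part is ½Mv² and the rotational part is ½I(v/R)² = ½kMv²; the total is ½(1+k)Mv².
The translational fraction is therefore 1/(1+k) = 1/1.667 ≈ 0.600.

fraction ≈ 0.600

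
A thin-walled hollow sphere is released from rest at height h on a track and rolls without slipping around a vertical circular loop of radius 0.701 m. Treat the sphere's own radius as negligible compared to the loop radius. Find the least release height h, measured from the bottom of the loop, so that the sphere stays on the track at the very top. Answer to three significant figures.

Here I = (2/3)MR², so the shape factor k = I/(MR²) = 2/3.
At the top, contact is just lost when gravity alone supplies the centripetal force: Mg = Mv_top²/r, i.e. v_top² = gr.
With ω = v/R, the kinetic energy at speed v is ½(1+k)Mv² = (5/6)Mv².
Energy conservation from release (height h) to the top (height 2r): Mgh = Mg(2r) + (5/6)M·gr.
Thus h_min = 2r + (1+k)r/2 = r(2 + 1.667/2) = 0.701 × 2.833 ≈ 1.99 m.

h_min ≈ 1.99 m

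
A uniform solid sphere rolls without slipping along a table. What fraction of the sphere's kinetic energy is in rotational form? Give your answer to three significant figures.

fraction ≈ 0.286

For this body I = (2/5)MR², i.e. k = I/(MR²) = 0.4.
With ω = v/R, KE_trans = ½Mv² and KE_rot = ½Iω² = ½kMv², so KE_total = ½(1+k)Mv².
The rotational fraction is therefore k/(1+k) = 0.4/1.4 ≈ 0.286.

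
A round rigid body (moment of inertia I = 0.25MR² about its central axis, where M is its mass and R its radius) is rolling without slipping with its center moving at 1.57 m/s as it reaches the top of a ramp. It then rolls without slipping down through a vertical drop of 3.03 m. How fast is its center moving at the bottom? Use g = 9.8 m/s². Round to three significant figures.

For this body I = 0.25MR², i.e. k = I/(MR²) = 0.25.
Pure rolling means v = ωR; then KE = ½Mv² + ½I(v/R)² = ½(1+k)Mv² = (5/8)Mv².
Conserving energy between top and bottom: (5/8)Mv² = (5/8)Mv₀² + Mgh, hence v² = v₀² + 2gh/(1+k).
v = √(1.57² + 2×9.8×3.03/1.25) = √49.98 ≈ 7.07 m/s.

v ≈ 7.07 m/s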